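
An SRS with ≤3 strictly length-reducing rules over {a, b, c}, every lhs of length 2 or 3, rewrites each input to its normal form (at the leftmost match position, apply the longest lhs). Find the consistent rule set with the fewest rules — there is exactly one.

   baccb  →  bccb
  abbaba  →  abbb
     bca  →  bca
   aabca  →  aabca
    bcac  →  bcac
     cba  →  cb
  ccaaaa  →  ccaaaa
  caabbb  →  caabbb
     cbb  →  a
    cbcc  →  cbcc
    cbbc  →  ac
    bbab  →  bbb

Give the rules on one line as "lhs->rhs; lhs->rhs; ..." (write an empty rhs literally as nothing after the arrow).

ba->b; cbb->a

  | baccb => bccb
  | abbaba => abbba => abbb
  | bca
  | aabca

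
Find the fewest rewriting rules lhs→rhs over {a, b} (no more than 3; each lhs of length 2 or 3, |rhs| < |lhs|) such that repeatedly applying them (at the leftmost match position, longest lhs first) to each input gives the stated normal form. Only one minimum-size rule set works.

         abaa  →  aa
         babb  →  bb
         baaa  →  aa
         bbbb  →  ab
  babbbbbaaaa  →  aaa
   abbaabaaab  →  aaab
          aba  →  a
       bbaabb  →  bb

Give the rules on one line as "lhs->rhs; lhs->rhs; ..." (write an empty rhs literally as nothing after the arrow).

ba->; bbb->a

  | abaa => aa
  | babb => bb
  | baaa => aa
  | bbbb => ab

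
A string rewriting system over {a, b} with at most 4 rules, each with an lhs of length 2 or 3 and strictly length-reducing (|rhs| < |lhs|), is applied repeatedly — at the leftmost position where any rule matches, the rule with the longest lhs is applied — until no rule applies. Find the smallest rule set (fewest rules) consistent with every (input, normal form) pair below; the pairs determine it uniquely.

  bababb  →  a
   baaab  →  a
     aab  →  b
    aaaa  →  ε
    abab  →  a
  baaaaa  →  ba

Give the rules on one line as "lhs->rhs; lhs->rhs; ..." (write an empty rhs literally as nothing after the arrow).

aa->; ab->b; bb->a

  | bababb => bbabb => aabb => bb => a
  | baaab => bab => bb => a
  | aab => b
  | aaaa => aa => ε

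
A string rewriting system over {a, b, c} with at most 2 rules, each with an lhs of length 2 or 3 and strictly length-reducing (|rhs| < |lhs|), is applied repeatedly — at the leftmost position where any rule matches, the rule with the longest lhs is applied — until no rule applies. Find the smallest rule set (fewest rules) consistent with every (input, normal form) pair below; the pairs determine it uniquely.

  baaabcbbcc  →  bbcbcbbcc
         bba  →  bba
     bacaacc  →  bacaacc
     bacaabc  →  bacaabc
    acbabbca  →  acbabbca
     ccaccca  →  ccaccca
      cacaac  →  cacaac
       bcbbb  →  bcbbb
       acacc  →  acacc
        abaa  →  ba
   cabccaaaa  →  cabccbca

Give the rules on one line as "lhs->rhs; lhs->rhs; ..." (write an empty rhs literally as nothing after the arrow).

aaa->bc; aba->b

  | baaabcbbcc => bbcbcbbcc
  | bba
  | bacaacc
  | bacaabc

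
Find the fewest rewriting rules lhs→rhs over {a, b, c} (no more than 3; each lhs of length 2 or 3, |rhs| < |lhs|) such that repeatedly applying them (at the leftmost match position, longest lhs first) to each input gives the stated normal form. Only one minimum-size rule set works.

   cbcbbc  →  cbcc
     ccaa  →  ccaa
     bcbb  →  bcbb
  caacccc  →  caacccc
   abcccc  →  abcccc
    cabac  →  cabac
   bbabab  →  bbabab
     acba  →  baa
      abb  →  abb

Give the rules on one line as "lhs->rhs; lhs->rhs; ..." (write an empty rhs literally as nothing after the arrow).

  | cbcbbc => cbcc
  | ccaa
  | bcbb
  | caacccc

acb->ba; bbc->c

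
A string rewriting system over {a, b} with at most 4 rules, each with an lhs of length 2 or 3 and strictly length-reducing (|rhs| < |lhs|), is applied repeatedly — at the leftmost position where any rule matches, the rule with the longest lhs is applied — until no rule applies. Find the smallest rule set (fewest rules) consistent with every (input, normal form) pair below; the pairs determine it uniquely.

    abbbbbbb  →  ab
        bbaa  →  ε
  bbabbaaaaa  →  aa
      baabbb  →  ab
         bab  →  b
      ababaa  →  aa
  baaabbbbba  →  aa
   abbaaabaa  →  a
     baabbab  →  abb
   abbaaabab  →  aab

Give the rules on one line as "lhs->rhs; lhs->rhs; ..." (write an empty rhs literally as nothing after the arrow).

  | abbbbbbb => abbbbb => abbb => ab
  | bbaa => ba => ε
  | bbabbaaaaa => bbbaaaaa => baaaaa => aaaa => aa
  | baabbb => abbb => ab

aaa->a; ba->; bbb->b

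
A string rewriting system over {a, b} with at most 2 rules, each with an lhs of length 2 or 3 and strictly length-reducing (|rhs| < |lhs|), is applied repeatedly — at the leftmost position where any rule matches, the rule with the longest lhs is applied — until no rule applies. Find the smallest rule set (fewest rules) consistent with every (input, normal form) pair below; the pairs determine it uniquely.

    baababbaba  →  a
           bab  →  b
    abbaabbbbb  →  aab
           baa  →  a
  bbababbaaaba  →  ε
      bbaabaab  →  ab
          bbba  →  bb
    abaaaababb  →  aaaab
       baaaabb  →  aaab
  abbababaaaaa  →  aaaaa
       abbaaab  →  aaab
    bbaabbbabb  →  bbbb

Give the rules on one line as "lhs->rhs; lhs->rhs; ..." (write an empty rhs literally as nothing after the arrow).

  | baababbaba => ababbaba => abbaba => ababa => aba => a
  | bab => b
  | abbaabbbbb => abaabbbbb => aabbbbb => aabbbb => aabbb => aabb => aab
  | baa => a

abb->ab; ba->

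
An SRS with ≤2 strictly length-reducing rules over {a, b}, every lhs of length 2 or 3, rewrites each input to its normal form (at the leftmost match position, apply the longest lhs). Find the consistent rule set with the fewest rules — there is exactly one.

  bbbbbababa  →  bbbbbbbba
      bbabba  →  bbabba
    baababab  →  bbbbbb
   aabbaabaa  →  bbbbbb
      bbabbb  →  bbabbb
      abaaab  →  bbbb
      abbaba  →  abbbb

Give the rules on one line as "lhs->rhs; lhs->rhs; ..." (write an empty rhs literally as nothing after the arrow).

aa->b; aba->bb

  | bbbbbababa => bbbbbbbba
  | bbabba
  | baababab => bbbabab => bbbbbb
  | aabbaabaa => bbbaabaa => bbbbbaa => bbbbbb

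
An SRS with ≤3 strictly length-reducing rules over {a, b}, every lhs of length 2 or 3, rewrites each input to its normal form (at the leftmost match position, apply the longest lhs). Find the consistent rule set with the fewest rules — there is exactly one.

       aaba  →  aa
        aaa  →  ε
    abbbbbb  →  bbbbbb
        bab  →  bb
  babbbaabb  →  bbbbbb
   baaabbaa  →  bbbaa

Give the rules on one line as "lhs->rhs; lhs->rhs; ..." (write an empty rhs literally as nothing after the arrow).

  | aaba => aa
  | aaa => ε
  | abbbbbb => bbbbbb
  | bab => bb

aaa->; ab->b; aba->a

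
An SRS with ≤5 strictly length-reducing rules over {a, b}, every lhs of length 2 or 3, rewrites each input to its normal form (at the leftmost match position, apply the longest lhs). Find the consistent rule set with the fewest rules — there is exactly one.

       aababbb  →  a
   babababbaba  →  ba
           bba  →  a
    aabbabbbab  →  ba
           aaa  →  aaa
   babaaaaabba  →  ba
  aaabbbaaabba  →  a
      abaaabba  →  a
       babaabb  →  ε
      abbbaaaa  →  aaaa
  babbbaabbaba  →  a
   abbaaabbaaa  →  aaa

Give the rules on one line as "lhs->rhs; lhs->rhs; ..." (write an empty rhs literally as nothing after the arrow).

  | aababbb => bbabbb => abbb => abb => ab => a
  | babababbaba => bababbaba => babbaba => bababa => baba => ba
  | bba => a
  | aabbabbbab => bbbabbbab => babbbab => babbab => babab => bab => ba

aab->bb; ab->a; aba->a; bb->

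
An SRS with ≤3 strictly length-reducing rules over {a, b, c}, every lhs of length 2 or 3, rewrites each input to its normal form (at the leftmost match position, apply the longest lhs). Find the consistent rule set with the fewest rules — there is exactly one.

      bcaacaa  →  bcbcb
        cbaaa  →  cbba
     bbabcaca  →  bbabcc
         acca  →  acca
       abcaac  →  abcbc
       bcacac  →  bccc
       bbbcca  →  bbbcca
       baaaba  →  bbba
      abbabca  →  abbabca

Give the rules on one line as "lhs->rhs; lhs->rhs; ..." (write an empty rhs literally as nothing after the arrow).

aa->b; aba->ba; aca->c

  | bcaacaa => bcbcaa => bcbcb
  | cbaaa => cbba
  | bbabcaca => bbabcc
  | acca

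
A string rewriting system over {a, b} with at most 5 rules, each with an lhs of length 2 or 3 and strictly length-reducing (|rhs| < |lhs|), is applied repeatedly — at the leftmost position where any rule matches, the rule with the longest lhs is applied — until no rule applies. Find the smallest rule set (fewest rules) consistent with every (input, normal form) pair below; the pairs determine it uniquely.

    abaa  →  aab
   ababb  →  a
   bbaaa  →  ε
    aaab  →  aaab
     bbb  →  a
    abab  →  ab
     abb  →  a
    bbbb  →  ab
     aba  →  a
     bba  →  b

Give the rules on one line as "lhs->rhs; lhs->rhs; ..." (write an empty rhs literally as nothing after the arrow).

  | abaa => aab
  | ababb => abb => a
  | bbaaa => baba => ba => ε
  | aaab

abb->a; ba->; baa->ab; bbb->a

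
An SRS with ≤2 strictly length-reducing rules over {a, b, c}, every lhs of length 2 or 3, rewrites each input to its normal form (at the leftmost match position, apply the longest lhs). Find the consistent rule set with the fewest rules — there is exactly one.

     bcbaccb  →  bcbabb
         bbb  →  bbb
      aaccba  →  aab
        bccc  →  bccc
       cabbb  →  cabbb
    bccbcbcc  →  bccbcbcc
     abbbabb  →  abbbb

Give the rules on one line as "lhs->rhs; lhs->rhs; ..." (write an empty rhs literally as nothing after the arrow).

acc->ab; bba->b

  | bcbaccb => bcbabb
  | bbb
  | aaccba => aabba => aab
  | bccc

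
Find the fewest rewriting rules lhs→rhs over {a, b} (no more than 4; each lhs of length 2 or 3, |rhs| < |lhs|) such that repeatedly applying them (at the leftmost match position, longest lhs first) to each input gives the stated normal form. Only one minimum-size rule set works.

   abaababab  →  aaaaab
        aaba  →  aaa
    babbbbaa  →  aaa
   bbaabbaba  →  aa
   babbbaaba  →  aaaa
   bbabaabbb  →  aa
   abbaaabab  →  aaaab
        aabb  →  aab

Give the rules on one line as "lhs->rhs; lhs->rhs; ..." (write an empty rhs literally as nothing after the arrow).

ba->a; bb->b; bba->; bbb->

  | abaababab => aaababab => aaaabab => aaaaab
  | aaba => aaa
  | babbbbaa => abbbbaa => abaa => aaa
  | bbaabbaba => abbaba => aba => aa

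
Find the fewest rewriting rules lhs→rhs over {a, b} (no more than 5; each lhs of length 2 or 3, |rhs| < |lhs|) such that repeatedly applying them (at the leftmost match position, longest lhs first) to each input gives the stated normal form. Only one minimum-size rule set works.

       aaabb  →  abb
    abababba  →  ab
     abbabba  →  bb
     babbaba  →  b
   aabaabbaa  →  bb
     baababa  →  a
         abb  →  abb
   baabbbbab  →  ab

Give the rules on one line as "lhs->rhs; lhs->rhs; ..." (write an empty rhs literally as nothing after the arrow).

aa->b; ba->; baa->; bab->ab

  | aaabb => babb => abb
  | abababba => aababba => bbabba => babba => abba => ab
  | abbabba => ababba => aabba => bbba => bb
  | babbaba => abbaba => ababa => aaba => bba => b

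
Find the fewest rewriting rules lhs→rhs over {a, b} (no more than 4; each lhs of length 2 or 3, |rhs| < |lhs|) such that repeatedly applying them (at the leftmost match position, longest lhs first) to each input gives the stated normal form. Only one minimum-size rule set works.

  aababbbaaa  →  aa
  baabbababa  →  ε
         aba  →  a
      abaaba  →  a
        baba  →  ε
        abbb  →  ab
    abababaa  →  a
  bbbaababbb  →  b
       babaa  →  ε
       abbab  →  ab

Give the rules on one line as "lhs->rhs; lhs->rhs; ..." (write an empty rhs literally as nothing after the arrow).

  | aababbbaaa => aabbbaaa => aabbaaa => aabaaa => aabaa => aaba => aa
  | baabbababa => babbababa => bbababa => bababa => baba => ba => ε
  | aba => a
  | abaaba => ababa => aba => a

ba->; baa->ba; bb->b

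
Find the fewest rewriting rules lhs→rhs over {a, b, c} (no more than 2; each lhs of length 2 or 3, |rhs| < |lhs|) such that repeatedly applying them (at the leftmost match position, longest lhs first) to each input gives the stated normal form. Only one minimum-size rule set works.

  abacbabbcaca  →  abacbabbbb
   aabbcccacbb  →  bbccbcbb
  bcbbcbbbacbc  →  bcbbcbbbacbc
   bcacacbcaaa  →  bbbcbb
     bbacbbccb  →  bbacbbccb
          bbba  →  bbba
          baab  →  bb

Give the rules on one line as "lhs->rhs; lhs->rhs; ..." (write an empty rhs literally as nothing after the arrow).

  | abacbabbcaca => abacbabbbca => abacbabbbb
  | aabbcccacbb => bbcccacbb => bbccbcbb
  | bcbbcbbbacbc
  | bcacacbcaaa => bbcacbcaaa => bbbcbcaaa => bbbcbbaa => bbbcbb

aa->; ca->b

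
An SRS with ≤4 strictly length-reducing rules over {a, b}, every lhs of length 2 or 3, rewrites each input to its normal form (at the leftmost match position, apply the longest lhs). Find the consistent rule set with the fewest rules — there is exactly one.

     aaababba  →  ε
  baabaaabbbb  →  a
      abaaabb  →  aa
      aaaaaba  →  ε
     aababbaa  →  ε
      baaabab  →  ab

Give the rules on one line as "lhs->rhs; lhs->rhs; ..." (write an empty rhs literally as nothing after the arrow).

  | aaababba => babba => abba => aaa => ε
  | baabaaabbbb => aabaaabbbb => aaaaabbbb => aabbbb => aaabb => bb => a
  | abaaabb => aaaabb => abb => aa
  | aaaaaba => aaba => aaa => ε

aaa->; ba->a; bb->a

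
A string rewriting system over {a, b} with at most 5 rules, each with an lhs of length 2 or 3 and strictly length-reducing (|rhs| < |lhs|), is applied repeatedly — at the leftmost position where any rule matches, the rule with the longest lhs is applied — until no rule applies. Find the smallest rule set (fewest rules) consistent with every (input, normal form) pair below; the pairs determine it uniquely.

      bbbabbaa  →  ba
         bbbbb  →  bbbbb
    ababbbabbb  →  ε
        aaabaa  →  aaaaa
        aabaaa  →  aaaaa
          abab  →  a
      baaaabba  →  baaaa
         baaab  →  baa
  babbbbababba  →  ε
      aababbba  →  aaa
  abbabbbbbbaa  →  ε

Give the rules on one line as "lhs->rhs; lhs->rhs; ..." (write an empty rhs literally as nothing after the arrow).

ab->; aba->aa; abb->; bba->

  | bbbabbaa => bbbaa => ba
  | bbbbb
  | ababbbabbb => aabbbabbb => ababbb => aabbb => ab => ε
  | aaabaa => aaaaa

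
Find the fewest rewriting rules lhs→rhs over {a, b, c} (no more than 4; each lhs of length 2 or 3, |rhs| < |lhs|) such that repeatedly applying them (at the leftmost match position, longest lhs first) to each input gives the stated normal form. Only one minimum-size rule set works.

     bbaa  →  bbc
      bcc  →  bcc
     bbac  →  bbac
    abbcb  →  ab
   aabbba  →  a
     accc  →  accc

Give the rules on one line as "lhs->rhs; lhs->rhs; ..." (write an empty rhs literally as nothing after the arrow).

  | bbaa => bbc
  | bcc
  | bbac
  | abbcb => ab

aa->c; bcb->; cbb->bc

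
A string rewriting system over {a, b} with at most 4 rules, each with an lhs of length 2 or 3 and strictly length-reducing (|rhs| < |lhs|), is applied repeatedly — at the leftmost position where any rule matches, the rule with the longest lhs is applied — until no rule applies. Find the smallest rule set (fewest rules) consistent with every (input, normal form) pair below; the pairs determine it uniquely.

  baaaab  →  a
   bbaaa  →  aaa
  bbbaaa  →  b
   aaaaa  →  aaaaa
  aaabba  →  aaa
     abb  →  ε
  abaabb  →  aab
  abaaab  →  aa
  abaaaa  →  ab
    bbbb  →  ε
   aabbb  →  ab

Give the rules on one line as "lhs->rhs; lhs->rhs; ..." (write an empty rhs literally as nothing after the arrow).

  | baaaab => baaab => baab => bab => a
  | bbaaa => aaa
  | bbbaaa => baaa => baa => ba => b
  | aaaaa

abb->; ba->b; bab->a; bb->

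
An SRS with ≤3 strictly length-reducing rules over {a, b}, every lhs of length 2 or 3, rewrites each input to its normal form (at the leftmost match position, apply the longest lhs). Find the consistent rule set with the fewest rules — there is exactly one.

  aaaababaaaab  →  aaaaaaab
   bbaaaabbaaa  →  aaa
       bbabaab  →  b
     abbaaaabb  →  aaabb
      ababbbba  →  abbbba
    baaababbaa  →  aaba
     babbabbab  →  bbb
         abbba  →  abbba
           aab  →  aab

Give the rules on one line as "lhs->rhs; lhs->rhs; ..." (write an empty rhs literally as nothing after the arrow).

  | aaaababaaaab => aaaabaaaab => aaaaaaab
  | bbaaaabbaaa => baaabbaaa => aabbaaa => aabaa => aaa
  | bbabaab => bbaab => bab => b
  | abbaaaabb => abaaabb => aaabb

baa->a; bab->b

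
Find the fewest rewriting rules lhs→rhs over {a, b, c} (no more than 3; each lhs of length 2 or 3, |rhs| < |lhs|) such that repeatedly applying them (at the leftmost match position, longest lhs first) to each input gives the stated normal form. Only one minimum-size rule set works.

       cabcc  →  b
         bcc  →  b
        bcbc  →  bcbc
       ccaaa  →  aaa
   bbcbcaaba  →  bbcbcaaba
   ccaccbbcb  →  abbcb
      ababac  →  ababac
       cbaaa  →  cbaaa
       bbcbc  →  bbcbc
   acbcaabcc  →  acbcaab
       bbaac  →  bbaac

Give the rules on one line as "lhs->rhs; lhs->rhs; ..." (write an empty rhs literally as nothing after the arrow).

  | cabcc => bcc => b
  | bcc => b
  | bcbc
  | ccaaa => aaa

cab->b; cc->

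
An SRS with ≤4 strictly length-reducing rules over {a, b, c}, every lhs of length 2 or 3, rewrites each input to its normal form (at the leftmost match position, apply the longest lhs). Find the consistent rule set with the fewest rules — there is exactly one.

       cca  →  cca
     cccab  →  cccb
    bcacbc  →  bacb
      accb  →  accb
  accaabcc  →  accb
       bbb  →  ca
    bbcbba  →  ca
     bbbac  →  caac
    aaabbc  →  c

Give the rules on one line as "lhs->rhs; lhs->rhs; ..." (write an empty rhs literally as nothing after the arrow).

  | cca
  | cccab => cccb
  | bcacbc => bacbc => bacb
  | accb

ab->b; bb->; bbb->ca; bc->b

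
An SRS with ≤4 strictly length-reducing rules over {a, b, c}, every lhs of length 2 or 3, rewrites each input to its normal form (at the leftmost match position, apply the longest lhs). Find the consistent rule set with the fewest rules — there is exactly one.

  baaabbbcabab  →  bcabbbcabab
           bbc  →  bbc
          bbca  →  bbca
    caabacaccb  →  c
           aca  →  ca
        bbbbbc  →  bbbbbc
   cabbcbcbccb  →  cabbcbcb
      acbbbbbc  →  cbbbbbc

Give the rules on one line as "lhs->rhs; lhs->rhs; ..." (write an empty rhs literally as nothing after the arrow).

aa->c; ac->c; ccb->

  | baaabbbcabab => bcabbbcabab
  | bbc
  | bbca
  | caabacaccb => ccbacaccb => acaccb => caccb => cccb => c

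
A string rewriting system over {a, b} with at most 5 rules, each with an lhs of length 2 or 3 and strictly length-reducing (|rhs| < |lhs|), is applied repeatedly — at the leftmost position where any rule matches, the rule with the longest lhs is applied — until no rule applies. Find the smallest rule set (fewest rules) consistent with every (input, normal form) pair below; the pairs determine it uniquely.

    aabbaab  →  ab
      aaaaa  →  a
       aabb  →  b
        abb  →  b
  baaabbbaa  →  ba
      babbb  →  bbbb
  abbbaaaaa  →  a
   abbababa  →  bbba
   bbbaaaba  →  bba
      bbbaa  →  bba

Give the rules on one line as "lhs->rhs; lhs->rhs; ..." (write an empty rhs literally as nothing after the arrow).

  | aabbaab => abbaab => baab => ab
  | aaaaa => aaaa => aaa => aa => a
  | aabb => abb => b
  | abb => b

aa->a; abb->b; baa->a; bab->bb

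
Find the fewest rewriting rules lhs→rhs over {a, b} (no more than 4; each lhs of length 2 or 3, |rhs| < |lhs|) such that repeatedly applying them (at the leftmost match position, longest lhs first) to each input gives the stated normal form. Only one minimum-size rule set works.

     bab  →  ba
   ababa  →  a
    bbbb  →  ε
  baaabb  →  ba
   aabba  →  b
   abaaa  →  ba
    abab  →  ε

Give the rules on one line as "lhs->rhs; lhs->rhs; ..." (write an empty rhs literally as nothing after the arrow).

aa->a; ab->a; aba->b; bb->

  | bab => ba
  | ababa => bba => a
  | bbbb => bb => ε
  | baaabb => baabb => babb => bab => ba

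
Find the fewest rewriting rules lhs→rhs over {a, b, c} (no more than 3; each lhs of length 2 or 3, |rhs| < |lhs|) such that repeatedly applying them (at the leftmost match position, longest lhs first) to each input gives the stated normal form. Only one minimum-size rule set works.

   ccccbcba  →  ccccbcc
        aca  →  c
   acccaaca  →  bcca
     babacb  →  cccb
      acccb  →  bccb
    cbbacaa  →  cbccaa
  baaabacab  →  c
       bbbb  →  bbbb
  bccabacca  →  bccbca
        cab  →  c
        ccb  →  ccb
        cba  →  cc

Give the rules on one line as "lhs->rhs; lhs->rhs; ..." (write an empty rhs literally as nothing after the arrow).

  | ccccbcba => ccccbcc
  | aca => ba => c
  | acccaaca => bccaaca => bccaba => bcca
  | babacb => cbacb => cccb

ab->; ac->b; ba->c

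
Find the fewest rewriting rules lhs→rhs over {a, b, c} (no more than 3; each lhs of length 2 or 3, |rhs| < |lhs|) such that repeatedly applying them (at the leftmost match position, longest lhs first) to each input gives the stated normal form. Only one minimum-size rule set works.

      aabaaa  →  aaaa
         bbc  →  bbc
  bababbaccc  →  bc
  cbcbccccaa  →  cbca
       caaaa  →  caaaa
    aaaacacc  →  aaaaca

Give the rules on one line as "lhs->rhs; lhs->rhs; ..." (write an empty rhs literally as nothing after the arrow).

  | aabaaa => aaaa
  | bbc
  | bababbaccc => babbaccc => bbaccc => bccc => bc
  | cbcbccccaa => cbcbccaa => cbcbaa => cbca

ba->; cc->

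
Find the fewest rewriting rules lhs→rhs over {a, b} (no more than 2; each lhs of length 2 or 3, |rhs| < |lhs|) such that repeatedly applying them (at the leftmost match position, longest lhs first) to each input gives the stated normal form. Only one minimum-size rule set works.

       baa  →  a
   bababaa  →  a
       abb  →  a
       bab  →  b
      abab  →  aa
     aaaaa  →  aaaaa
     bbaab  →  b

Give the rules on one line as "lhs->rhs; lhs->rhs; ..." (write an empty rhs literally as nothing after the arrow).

  | baa => a
  | bababaa => babaa => baa => a
  | abb => ab => a
  | bab => b

ab->a; ba->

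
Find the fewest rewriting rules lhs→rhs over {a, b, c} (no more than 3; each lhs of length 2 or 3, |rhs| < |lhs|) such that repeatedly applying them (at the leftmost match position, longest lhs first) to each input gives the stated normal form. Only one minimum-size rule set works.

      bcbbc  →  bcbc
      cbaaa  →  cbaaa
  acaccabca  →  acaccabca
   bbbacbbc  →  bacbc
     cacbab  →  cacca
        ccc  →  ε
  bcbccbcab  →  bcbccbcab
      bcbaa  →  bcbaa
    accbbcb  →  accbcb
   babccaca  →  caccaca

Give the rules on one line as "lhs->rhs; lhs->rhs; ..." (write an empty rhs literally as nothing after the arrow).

  | bcbbc => bcbc
  | cbaaa
  | acaccabca
  | bbbacbbc => bbacbbc => bacbbc => bacbc

bab->ca; bb->b; ccc->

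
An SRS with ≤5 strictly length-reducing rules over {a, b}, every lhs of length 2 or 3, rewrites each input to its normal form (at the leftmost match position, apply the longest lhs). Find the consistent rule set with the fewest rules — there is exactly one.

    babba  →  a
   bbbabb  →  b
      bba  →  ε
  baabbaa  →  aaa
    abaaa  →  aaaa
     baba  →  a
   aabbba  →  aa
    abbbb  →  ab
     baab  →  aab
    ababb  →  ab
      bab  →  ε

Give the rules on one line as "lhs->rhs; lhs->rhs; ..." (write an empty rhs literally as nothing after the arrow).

  | babba => ba => a
  | bbbabb => bbabb => bb => b
  | bba => ε
  | baabbaa => aabbaa => aaa

ba->a; bab->; bb->b; bba->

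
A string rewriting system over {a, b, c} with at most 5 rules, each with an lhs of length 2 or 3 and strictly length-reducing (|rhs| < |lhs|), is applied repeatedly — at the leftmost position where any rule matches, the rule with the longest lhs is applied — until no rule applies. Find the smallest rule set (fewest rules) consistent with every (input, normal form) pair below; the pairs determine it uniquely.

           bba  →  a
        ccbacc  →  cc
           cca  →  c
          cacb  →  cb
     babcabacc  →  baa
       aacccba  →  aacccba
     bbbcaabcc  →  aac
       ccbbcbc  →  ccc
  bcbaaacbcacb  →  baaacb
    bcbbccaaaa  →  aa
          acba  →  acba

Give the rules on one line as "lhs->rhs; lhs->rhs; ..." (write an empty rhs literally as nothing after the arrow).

bac->b; bb->; bc->; ca->

  | bba => a
  | ccbacc => ccbc => cc
  | cca => c
  | cacb => cb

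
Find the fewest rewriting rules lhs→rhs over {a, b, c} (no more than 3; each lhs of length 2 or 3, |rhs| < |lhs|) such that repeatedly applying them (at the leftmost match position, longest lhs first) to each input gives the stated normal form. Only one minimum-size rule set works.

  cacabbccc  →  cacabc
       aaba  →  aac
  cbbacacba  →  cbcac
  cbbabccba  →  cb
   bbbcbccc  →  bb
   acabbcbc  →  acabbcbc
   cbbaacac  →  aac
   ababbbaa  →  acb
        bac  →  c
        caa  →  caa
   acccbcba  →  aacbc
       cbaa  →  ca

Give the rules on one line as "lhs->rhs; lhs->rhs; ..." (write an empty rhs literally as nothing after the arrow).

  | cacabbccc => cacabbac => cacabc
  | aaba => aac
  | cbbacacba => cbcacba => cbcac
  | cbbabccba => cbbccba => cbbaba => cbba => cb

aba->ac; ba->; cc->a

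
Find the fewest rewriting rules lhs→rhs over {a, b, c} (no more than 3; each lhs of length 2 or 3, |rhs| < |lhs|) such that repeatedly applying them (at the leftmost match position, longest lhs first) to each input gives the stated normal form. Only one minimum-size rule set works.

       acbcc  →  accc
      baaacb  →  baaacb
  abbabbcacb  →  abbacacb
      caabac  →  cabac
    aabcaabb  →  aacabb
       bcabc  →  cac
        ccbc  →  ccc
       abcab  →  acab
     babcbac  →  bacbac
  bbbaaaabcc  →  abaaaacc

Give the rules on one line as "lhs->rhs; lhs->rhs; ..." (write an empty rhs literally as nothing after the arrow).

bbb->ab; bc->c; caa->ca

  | acbcc => accc
  | baaacb
  | abbabbcacb => abbabcacb => abbacacb
  | caabac => cabac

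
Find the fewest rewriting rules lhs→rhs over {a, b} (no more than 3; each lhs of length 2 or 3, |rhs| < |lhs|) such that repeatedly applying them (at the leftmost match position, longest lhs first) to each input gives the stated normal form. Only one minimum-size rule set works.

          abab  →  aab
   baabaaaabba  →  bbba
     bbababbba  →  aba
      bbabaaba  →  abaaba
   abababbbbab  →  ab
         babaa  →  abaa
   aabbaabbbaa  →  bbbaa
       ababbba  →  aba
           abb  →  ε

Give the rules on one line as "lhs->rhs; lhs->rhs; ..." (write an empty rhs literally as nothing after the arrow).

aaa->; abb->; bab->ab

  | abab => aab
  | baabaaaabba => baababba => baaabba => bbba
  | bbababbba => bababbba => ababbba => aabbba => aba
  | bbabaaba => babaaba => abaaba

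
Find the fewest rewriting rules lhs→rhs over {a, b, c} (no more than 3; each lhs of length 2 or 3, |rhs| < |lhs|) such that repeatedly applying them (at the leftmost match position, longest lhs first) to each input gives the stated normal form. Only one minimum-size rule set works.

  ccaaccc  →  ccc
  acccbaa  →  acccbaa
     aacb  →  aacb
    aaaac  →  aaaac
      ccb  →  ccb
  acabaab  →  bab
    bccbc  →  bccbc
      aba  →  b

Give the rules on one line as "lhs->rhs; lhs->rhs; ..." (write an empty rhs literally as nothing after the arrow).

  | ccaaccc => caccc => ccc
  | acccbaa
  | aacb
  | aaaac

aba->b; ca->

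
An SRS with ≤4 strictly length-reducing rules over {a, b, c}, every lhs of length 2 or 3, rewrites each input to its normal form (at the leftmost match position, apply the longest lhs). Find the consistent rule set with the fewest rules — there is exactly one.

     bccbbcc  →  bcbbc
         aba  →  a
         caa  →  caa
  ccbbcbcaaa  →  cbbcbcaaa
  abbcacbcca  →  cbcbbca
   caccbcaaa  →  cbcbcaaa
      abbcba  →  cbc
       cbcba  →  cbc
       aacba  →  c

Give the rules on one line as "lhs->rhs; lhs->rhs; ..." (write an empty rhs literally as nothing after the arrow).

  | bccbbcc => bcbbcc => bcbbc
  | aba => a
  | caa
  | ccbbcbcaaa => cbbcbcaaa

abb->cb; ac->b; ba->; cc->c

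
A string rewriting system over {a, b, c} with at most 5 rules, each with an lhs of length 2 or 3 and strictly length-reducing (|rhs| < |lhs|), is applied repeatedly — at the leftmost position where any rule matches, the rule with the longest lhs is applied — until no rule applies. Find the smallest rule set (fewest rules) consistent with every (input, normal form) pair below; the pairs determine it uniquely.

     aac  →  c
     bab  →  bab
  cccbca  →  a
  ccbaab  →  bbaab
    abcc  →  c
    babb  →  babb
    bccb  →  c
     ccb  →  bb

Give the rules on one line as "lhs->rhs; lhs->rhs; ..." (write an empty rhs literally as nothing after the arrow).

ac->c; bc->; cb->c; cc->b

  | aac => ac => c
  | bab
  | cccbca => bcbca => bca => a
  | ccbaab => bbaab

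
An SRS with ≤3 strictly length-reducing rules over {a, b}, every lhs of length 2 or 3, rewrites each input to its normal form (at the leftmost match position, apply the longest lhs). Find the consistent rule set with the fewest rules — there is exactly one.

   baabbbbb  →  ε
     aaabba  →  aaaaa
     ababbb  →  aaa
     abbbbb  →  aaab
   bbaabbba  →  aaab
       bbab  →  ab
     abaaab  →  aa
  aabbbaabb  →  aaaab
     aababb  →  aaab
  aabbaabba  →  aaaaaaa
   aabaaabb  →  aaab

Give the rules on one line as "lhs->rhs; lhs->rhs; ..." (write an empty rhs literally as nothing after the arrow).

abb->aa; ba->b; bb->

  | baabbbbb => babbbbb => bbbbbb => bbbb => bb => ε
  | aaabba => aaaaa
  | ababbb => abbbb => aabb => aaa
  | abbbbb => aabbb => aaab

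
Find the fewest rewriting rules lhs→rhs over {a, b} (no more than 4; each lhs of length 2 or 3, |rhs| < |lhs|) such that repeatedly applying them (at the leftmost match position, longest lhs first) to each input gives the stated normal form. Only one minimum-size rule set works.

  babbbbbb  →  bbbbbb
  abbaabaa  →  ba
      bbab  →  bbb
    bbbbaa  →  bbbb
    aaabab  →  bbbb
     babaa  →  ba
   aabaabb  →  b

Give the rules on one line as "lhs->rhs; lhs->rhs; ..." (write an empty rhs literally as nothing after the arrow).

  | babbbbbb => bbbbbb
  | abbaabaa => baabaa => babaa => baa => ba
  | bbab => bbb
  | bbbbaa => bbbba => bbbb

aa->a; aaa->bb; ab->; bba->bb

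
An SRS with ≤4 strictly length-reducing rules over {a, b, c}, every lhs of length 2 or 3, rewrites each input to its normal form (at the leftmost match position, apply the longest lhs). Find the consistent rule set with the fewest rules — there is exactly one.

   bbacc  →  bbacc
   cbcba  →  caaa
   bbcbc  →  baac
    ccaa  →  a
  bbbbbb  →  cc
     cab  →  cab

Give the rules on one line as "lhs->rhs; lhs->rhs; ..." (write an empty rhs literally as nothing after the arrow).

bbb->c; bcb->aa; cca->

  | bbacc
  | cbcba => caaa
  | bbcbc => baac
  | ccaa => a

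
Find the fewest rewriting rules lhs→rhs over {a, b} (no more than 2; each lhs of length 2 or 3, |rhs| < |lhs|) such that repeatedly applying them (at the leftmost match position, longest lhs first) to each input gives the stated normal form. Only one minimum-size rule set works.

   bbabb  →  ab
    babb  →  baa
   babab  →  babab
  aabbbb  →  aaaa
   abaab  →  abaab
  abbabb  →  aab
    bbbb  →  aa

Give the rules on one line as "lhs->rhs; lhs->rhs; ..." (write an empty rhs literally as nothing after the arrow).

bb->a; bba->b

  | bbabb => bbb => ab
  | babb => baa
  | babab
  | aabbbb => aaabb => aaaa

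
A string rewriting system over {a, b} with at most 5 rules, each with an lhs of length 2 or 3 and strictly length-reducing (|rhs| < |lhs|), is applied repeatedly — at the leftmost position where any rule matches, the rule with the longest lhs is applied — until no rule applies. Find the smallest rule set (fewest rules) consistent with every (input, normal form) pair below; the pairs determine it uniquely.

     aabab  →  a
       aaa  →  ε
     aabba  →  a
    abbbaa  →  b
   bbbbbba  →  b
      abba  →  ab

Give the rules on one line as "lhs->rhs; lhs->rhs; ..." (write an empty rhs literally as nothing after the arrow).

aa->b; aab->a; ba->; bbb->b

  | aabab => aab => a
  | aaa => ba => ε
  | aabba => aba => a
  | abbbaa => abaa => aa => b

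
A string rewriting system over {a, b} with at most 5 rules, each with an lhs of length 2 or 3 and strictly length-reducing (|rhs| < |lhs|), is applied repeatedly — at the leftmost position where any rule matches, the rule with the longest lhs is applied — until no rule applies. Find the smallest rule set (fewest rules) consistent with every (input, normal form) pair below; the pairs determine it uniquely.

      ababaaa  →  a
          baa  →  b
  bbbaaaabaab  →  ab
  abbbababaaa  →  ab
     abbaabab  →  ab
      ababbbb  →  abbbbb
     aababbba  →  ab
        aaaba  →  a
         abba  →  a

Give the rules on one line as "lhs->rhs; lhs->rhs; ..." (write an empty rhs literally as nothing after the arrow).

aa->a; aab->; ba->b; bba->

  | ababaaa => abbaaa => aaa => aa => a
  | baa => ba => b
  | bbbaaaabaab => baaabaab => baabaab => babaab => bbaab => ab
  | abbbababaaa => abbabaaa => abaaa => abaa => aba => ab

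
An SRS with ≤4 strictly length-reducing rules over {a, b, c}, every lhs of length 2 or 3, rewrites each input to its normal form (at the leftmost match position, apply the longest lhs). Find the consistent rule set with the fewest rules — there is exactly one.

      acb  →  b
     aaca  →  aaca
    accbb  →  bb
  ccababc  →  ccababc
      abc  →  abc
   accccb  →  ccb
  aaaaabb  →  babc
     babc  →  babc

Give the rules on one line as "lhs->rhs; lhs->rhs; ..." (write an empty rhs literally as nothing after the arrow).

aaa->b; abb->bc; acb->b; acc->

  | acb => b
  | aaca
  | accbb => bb
  | ccababc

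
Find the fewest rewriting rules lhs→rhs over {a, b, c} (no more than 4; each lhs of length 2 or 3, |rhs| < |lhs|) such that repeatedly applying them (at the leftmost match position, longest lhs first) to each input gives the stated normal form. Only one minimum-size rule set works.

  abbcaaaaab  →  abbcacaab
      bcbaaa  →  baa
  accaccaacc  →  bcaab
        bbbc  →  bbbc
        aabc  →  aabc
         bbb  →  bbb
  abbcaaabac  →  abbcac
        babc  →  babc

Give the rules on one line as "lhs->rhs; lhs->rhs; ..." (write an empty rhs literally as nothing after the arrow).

aaa->ac; aba->c; cba->; cc->b

  | abbcaaaaab => abbcacaab
  | bcbaaa => baa
  | accaccaacc => abaccaacc => cccaacc => bcaacc => bcaab
  | bbbc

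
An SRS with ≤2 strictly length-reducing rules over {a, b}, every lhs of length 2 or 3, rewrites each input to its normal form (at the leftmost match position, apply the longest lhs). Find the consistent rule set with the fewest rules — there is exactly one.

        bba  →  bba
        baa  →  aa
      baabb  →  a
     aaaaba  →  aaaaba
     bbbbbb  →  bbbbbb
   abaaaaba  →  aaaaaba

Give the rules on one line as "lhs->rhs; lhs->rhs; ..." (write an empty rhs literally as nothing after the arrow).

  | bba
  | baa => aa
  | baabb => aabb => a
  | aaaaba

abb->; baa->aa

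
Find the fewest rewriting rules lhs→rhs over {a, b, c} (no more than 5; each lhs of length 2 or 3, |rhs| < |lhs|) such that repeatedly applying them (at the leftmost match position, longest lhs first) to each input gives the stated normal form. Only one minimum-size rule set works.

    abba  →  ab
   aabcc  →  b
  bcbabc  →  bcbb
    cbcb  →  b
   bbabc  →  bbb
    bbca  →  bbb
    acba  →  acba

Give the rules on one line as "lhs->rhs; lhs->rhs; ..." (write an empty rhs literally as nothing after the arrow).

  | abba => aca => ab
  | aabcc => abc => b
  | bcbabc => bcbb
  | cbcb => b

abb->ac; abc->b; ca->b; cbc->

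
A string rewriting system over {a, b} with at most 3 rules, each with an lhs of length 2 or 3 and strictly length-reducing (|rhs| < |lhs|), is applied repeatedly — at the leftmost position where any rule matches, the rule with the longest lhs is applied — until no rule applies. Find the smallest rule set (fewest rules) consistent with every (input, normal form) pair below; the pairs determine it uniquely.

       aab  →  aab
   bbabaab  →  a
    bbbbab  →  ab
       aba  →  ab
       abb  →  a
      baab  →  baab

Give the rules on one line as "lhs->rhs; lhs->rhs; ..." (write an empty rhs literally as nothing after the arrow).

aba->ab; bb->

  | aab
  | bbabaab => abaab => abab => abb => a
  | bbbbab => bbab => ab
  | aba => ab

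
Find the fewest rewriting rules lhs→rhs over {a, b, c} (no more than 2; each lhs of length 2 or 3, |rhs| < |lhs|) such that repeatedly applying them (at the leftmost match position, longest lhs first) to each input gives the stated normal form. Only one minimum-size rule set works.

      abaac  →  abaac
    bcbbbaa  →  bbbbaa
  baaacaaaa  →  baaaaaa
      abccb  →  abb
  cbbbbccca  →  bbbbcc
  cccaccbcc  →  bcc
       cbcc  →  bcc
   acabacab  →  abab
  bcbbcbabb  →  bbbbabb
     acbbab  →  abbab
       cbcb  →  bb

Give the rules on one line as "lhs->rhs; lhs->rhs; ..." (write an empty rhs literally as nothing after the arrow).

  | abaac
  | bcbbbaa => bbbbaa
  | baaacaaaa => baaaaaa
  | abccb => abcb => abb

ca->; cb->b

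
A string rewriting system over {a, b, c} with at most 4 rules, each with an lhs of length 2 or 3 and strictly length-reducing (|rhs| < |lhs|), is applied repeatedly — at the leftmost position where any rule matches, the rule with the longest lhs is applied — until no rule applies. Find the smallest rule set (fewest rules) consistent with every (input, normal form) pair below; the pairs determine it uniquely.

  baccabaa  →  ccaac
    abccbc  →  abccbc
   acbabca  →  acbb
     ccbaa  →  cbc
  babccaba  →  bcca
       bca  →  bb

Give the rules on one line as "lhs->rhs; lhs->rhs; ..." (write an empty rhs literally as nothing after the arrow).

  | baccabaa => ccabaa => ccaac
  | abccbc
  | acbabca => acbca => acbb
  | ccbaa => ccac => cbc

ba->; baa->ac; bca->bb; cac->bc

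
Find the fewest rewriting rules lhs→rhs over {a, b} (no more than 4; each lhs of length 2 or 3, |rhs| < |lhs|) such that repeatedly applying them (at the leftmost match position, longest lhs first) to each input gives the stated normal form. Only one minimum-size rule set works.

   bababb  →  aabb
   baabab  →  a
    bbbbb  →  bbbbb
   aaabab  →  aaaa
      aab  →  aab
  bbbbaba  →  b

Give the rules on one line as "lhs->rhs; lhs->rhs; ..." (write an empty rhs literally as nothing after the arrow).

  | bababb => aabb
  | baabab => bab => a
  | bbbbb
  | aaabab => aaaa

baa->; bab->a; bba->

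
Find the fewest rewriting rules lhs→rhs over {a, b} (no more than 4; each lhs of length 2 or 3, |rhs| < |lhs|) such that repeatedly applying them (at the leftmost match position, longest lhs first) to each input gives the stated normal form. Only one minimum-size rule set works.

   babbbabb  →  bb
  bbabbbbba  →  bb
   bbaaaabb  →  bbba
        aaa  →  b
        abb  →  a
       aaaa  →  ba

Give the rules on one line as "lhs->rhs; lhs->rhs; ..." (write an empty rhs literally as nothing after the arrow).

aa->; aaa->b; aab->; ab->a

  | babbbabb => babbabb => bababb => baabb => bb
  | bbabbbbba => bbabbbba => bbabbba => bbabba => bbaba => bbaa => bb
  | bbaaaabb => bbbabb => bbbab => bbba
  | aaa => b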